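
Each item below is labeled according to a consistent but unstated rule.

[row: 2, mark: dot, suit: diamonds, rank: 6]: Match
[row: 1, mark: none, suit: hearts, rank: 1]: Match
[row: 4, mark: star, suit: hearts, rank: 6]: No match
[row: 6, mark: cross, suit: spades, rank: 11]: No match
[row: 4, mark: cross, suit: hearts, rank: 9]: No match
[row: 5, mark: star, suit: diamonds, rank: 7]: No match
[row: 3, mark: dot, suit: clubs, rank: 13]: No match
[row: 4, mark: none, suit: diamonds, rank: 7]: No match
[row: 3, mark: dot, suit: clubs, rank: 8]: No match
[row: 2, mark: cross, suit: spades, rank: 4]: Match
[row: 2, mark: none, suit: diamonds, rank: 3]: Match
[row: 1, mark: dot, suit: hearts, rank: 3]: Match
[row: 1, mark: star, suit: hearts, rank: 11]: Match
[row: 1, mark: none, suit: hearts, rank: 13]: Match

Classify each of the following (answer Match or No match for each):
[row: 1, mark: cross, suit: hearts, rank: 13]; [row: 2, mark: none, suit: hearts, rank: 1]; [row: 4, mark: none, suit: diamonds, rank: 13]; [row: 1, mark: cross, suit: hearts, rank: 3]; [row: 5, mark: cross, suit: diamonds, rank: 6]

Match, Match, No match, Match, No match

One predicate separates the groups cleanly: row ≤ 2.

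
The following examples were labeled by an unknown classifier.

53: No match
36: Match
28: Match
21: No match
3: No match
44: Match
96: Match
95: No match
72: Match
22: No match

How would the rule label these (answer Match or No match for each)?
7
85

One predicate separates the groups cleanly: multiple of 4.
7: No match (7 = 4·1 + 3). 85: No match (85 = 4·21 + 1).

No match, No match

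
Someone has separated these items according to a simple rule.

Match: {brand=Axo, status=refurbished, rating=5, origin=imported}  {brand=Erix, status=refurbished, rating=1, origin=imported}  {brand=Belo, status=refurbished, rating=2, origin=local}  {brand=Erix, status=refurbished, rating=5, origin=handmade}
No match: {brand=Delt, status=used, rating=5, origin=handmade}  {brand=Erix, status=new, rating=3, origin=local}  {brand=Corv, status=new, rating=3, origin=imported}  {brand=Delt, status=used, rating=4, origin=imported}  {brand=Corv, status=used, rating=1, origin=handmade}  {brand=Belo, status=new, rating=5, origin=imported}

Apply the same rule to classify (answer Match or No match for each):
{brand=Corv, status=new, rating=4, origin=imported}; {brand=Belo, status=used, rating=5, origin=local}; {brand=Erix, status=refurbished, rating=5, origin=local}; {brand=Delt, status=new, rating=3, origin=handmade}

No match, No match, Match, No match

One predicate separates the groups cleanly: status is refurbished.
{brand=Corv, status=new, rating=4, origin=imported}: No match (status is new).
{brand=Belo, status=used, rating=5, origin=local}: No match (status is used).
{brand=Erix, status=refurbished, rating=5, origin=local}: Match (status is refurbished).
{brand=Delt, status=new, rating=3, origin=handmade}: No match (status is new).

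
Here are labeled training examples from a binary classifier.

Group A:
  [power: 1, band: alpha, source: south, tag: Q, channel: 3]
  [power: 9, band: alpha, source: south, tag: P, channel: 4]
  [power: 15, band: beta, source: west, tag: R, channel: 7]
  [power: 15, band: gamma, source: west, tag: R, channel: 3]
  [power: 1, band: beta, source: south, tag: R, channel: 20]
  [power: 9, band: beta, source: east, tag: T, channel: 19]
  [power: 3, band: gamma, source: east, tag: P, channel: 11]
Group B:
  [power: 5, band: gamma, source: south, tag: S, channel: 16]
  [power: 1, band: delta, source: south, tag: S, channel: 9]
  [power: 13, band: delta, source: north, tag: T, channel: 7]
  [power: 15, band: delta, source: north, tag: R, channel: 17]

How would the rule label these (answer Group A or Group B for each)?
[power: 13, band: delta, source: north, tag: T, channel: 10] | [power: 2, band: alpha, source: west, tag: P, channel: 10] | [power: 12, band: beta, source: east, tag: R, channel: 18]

'Group A' ⟺ band is not delta AND power ≠ 5.
[power: 13, band: delta, source: north, tag: T, channel: 10]: band is delta, power = 13, does not fit → Group B. [power: 2, band: alpha, source: west, tag: P, channel: 10]: band is alpha, power = 2, satisfies this → Group A. [power: 12, band: beta, source: east, tag: R, channel: 18]: band is beta, power = 12, satisfies this → Group A.

Group B, Group A, Group A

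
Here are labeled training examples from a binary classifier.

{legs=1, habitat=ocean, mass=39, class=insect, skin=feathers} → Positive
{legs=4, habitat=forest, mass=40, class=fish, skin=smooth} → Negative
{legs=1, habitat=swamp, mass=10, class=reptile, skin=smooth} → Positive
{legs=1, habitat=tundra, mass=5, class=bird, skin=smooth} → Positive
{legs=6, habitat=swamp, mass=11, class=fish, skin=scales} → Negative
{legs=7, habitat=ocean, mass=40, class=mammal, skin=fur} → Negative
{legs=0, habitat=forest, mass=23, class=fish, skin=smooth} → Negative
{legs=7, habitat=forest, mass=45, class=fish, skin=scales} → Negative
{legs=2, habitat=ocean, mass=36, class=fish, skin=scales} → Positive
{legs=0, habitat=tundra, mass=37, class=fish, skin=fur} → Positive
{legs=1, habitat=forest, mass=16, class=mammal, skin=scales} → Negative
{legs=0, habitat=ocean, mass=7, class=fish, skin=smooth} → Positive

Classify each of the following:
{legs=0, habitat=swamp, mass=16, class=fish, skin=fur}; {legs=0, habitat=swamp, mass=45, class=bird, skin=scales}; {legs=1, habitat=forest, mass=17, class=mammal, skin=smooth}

A rule that fits every label: habitat is not forest AND legs ≤ 2 — true of each 'Positive' example, false of each 'Negative' one.

Positive, Positive, Negative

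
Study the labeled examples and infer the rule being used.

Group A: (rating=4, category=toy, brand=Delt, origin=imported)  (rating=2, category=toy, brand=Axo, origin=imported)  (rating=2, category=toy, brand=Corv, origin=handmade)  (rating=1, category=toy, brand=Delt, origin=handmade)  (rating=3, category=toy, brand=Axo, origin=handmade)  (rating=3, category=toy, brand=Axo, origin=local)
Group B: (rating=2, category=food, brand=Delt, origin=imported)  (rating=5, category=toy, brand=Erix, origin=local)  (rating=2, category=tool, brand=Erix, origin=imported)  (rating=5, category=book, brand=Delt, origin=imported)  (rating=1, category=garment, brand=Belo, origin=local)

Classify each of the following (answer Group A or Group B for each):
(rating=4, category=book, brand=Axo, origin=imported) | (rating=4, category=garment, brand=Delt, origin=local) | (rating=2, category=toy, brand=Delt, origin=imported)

A rule that fits every label: category is toy AND rating ≤ 4 — true of each 'Group A' example, false of each 'Group B' one.

Group B, Group B, Group A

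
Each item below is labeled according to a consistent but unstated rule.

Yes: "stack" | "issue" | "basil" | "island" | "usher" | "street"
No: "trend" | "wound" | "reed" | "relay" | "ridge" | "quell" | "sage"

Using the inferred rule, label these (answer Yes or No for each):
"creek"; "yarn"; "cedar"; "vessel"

Rule: length ≥ 5 AND contains 's'. This holds for each 'Yes' example and fails for each 'No' one.
"creek": length 5, no 's' — does not fit, so No.
"yarn": length 4, no 's' — does not fit, so No.
"cedar": length 5, no 's' — does not fit, so No.
"vessel": length 6, has 's' — satisfies this, so Yes.

No, No, No, Yes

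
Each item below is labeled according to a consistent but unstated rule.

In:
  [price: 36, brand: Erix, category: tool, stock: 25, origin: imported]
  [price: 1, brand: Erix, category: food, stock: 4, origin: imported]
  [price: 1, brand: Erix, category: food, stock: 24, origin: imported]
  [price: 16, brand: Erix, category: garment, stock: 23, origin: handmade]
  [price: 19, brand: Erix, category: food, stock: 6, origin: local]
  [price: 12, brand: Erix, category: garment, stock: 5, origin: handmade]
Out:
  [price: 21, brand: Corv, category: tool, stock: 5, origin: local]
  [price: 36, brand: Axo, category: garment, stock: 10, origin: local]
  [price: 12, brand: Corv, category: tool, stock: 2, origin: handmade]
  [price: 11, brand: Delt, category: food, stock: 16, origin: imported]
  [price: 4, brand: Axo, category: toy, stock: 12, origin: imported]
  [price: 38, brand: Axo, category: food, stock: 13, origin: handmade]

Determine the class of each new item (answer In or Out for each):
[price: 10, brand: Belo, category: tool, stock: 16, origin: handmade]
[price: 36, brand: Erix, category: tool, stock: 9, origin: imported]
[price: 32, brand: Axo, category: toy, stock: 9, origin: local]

Out, In, Out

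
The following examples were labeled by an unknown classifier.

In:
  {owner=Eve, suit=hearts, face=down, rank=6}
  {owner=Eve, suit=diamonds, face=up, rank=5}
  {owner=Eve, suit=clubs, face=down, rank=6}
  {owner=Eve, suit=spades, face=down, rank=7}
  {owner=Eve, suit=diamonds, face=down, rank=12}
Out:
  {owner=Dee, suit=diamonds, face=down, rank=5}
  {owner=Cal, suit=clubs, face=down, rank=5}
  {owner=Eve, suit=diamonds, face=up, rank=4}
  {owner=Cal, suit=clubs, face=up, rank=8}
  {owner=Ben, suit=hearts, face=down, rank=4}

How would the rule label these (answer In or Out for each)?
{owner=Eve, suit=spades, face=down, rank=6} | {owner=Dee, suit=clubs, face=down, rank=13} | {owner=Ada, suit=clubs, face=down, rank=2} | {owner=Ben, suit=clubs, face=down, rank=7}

In, Out, Out, Out

The rule appears to be: owner is Eve AND rank ≥ 5.
{owner=Eve, suit=spades, face=down, rank=6}: owner is Eve, rank = 6, has this property → In. {owner=Dee, suit=clubs, face=down, rank=13}: owner is Dee, rank = 13, doesn't match → Out. {owner=Ada, suit=clubs, face=down, rank=2}: owner is Ada, rank = 2, doesn't match → Out. {owner=Ben, suit=clubs, face=down, rank=7}: owner is Ben, rank = 7, doesn't match → Out.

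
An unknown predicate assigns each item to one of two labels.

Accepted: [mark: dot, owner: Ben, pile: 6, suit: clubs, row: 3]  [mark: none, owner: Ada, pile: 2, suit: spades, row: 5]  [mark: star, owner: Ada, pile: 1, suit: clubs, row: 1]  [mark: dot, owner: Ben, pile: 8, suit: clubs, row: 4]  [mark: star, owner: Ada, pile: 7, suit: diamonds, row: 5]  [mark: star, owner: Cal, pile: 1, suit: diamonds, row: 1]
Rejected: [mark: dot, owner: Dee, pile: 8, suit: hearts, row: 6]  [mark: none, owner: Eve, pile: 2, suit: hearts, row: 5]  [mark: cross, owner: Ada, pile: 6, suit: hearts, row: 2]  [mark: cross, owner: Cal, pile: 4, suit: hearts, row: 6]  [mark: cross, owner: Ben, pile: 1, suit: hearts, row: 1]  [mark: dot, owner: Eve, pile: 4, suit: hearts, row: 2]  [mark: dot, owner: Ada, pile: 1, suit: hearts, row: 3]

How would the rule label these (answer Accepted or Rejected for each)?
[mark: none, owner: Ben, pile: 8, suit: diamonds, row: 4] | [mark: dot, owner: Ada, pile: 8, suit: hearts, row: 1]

Accepted, Rejected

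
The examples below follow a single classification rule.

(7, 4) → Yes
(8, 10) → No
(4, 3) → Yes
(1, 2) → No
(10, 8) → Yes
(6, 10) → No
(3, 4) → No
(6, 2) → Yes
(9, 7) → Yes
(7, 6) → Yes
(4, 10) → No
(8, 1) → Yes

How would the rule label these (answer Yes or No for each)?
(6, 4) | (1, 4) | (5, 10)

The pattern is that an item is 'Yes' exactly when: first > second.
(6, 4): 6 > 4 — qualifies, so Yes. (1, 4): 1 < 4 — lacks this property, so No. (5, 10): 5 < 10 — lacks this property, so No.

Yes, No, No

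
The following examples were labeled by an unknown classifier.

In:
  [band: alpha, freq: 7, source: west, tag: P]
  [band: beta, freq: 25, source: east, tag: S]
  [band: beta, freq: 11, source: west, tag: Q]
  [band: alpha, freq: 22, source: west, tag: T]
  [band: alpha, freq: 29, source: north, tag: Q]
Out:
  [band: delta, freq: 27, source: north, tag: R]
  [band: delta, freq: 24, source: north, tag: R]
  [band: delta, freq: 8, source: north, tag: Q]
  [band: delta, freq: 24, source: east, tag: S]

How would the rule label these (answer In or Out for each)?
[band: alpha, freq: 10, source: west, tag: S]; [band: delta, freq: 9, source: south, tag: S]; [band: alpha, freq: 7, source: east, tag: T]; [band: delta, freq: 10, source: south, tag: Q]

The simplest hypothesis consistent with all the labels is: band is not delta.
[band: alpha, freq: 10, source: west, tag: S]: band is alpha, has this property → In.
[band: delta, freq: 9, source: south, tag: S]: band is delta, doesn't qualify → Out.
[band: alpha, freq: 7, source: east, tag: T]: band is alpha, has this property → In.
[band: delta, freq: 10, source: south, tag: Q]: band is delta, doesn't qualify → Out.

In, Out, In, Out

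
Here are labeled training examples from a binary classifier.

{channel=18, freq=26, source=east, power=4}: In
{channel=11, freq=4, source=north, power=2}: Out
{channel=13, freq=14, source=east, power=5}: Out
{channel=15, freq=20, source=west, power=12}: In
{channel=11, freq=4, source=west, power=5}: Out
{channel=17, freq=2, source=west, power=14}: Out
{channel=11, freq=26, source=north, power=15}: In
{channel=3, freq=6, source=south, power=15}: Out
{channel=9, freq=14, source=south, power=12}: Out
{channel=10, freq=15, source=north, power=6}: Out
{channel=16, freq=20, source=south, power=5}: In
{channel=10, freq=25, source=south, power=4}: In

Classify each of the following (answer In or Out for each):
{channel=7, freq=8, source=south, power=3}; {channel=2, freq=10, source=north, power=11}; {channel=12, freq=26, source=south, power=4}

The pattern is that an item is 'In' exactly when: freq ≥ 20.
{channel=7, freq=8, source=south, power=3} — freq = 8, hence Out. {channel=2, freq=10, source=north, power=11} — freq = 10, hence Out. {channel=12, freq=26, source=south, power=4} — freq = 26, hence In.

Out, Out, In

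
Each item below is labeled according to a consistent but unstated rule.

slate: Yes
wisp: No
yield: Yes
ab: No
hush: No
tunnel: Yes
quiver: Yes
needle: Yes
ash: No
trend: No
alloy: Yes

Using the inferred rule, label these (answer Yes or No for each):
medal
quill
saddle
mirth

All 'Yes' examples share one property — has ≥ 2 vowels — and every 'No' example lacks it.

Yes, Yes, Yes, No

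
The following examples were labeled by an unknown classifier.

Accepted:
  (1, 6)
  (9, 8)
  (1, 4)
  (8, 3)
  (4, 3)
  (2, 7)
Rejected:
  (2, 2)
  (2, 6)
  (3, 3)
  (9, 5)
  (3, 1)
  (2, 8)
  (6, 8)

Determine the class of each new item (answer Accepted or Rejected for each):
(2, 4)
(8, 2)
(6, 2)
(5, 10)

Rejected, Rejected, Rejected, Accepted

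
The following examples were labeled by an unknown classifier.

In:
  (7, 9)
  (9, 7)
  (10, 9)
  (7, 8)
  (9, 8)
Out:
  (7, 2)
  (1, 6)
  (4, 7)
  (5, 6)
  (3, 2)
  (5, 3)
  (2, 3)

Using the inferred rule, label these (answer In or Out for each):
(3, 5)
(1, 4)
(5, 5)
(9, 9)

Rule: sum ≥ 15. This holds for each 'In' example and fails for each 'Out' one.
(3, 5): Out (3+5 = 8). (1, 4): Out (1+4 = 5). (5, 5): Out (5+5 = 10). (9, 9): In (9+9 = 18).

Out, Out, Out, In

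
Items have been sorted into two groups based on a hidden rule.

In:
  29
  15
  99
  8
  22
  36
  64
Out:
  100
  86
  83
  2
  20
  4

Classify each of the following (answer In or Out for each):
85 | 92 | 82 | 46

A rule that fits every label: ≡ 1 (mod 7) — true of each 'In' example, false of each 'Out' one.
85: 85 mod 7 = 1 — meets the rule, so In. 92: 92 mod 7 = 1 — meets the rule, so In. 82: 82 mod 7 = 5 — does not fit, so Out. 46: 46 mod 7 = 4 — does not fit, so Out.

In, In, Out, Out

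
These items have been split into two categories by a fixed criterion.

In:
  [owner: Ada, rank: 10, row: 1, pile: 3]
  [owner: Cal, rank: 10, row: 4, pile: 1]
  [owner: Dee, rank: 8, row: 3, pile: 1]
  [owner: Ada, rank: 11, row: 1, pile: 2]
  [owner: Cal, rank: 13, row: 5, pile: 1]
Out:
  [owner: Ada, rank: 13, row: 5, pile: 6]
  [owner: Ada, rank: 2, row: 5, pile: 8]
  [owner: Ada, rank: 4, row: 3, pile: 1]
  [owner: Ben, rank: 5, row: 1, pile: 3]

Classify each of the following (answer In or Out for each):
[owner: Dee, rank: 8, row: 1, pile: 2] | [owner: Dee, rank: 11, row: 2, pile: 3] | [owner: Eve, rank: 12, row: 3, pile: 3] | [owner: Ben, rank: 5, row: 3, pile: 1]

In, In, In, Out

The distinguishing property — rank ≥ 8 AND pile ≤ 3 — holds for all the 'In' cases and none of the 'Out' cases.
[owner: Dee, rank: 8, row: 1, pile: 2]: rank = 8, pile = 2 — fits, so In.
[owner: Dee, rank: 11, row: 2, pile: 3]: rank = 11, pile = 3 — fits, so In.
[owner: Eve, rank: 12, row: 3, pile: 3]: rank = 12, pile = 3 — fits, so In.
[owner: Ben, rank: 5, row: 3, pile: 1]: rank = 5, pile = 1 — does not pass, so Out.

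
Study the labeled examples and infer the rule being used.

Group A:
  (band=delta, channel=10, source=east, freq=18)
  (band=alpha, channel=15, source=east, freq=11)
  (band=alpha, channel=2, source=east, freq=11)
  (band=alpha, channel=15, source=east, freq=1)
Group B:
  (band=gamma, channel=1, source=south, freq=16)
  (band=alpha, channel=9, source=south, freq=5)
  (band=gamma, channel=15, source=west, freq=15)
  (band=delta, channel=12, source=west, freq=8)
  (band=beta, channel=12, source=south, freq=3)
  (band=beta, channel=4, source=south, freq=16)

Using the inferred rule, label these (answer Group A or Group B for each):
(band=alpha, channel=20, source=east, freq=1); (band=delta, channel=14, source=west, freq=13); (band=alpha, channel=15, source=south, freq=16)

A rule that fits every label: source is east — true of each 'Group A' example, false of each 'Group B' one.
(band=alpha, channel=20, source=east, freq=1): source is east — qualifies, so Group A.
(band=delta, channel=14, source=west, freq=13): source is west — fails this test, so Group B.
(band=alpha, channel=15, source=south, freq=16): source is south — fails this test, so Group B.

Group A, Group B, Group B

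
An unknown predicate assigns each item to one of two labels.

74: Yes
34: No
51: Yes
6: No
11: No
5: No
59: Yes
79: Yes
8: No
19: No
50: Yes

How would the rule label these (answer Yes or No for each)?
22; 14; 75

Rule: at least 50. This holds for each 'Yes' example and fails for each 'No' one.

No, No, Yes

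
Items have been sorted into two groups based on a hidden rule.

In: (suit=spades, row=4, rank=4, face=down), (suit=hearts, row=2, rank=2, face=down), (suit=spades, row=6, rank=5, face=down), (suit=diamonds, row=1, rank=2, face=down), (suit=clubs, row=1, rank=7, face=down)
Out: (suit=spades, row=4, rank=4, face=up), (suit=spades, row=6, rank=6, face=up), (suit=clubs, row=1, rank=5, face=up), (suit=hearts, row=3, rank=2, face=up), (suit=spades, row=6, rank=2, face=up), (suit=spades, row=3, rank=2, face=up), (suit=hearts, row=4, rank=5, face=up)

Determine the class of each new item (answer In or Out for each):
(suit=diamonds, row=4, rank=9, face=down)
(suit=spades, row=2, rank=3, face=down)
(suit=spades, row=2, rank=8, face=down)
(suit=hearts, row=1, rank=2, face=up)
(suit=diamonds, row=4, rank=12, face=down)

The classifier is using: face is down.
In: (suit=diamonds, row=4, rank=9, face=down), since face is down. In: (suit=spades, row=2, rank=3, face=down), since face is down. In: (suit=spades, row=2, rank=8, face=down), since face is down. Out: (suit=hearts, row=1, rank=2, face=up), since face is up. In: (suit=diamonds, row=4, rank=12, face=down), since face is down.

In, In, In, Out, In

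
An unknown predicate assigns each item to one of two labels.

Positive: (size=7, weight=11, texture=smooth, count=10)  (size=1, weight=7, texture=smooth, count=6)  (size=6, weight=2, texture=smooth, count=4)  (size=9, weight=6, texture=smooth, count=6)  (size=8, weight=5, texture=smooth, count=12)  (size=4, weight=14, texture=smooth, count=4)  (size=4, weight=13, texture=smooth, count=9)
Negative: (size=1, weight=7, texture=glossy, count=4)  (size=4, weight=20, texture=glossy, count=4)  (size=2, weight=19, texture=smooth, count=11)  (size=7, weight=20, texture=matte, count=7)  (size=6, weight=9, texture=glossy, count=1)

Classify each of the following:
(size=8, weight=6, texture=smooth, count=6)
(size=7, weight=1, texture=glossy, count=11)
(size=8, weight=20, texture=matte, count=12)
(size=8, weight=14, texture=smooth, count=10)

The classifier is using: texture is smooth AND weight ≤ 14.
(size=8, weight=6, texture=smooth, count=6): texture is smooth, weight = 6 — passes, so Positive. (size=7, weight=1, texture=glossy, count=11): texture is glossy, weight = 1 — lacks this property, so Negative. (size=8, weight=20, texture=matte, count=12): texture is matte, weight = 20 — lacks this property, so Negative. (size=8, weight=14, texture=smooth, count=10): texture is smooth, weight = 14 — passes, so Positive.

Positive, Negative, Negative, Positive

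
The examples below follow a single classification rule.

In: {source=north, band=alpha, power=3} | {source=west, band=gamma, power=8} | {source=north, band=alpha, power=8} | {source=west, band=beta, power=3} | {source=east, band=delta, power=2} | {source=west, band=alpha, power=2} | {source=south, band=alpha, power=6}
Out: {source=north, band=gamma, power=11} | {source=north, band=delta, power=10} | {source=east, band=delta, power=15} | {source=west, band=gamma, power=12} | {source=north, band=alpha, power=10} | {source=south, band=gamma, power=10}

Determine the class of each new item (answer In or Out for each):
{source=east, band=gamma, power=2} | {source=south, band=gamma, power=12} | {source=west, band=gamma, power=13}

In, Out, Out

'In' ⟺ power ≤ 8.
{source=east, band=gamma, power=2}: In (power = 2). {source=south, band=gamma, power=12}: Out (power = 12). {source=west, band=gamma, power=13}: Out (power = 13).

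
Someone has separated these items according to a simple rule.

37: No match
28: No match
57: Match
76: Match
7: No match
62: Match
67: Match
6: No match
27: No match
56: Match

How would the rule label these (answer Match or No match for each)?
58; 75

Every 'Match' example satisfies: at least 56. None of the 'No match' examples do.
58: Match (58 ≥ 56).
75: Match (75 ≥ 56).

Match, Match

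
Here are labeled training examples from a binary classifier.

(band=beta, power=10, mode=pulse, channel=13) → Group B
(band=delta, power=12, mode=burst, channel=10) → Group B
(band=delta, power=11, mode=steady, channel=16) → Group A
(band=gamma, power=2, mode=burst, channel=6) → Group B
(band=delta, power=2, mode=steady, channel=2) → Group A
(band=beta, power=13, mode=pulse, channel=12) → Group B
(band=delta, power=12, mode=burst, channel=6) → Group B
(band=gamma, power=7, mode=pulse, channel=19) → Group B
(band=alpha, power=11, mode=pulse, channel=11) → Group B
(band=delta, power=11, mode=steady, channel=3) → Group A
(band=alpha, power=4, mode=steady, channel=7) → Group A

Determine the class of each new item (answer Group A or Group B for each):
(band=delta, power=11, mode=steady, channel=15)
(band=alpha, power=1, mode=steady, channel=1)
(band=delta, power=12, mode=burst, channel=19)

Group A, Group A, Group B

Looking at the examples, the only property every 'Group A' case has and every 'Group B' case lacks is: mode is steady.
(band=delta, power=11, mode=steady, channel=15) — mode is steady, hence Group A. (band=alpha, power=1, mode=steady, channel=1) — mode is steady, hence Group A. (band=delta, power=12, mode=burst, channel=19) — mode is burst, hence Group B.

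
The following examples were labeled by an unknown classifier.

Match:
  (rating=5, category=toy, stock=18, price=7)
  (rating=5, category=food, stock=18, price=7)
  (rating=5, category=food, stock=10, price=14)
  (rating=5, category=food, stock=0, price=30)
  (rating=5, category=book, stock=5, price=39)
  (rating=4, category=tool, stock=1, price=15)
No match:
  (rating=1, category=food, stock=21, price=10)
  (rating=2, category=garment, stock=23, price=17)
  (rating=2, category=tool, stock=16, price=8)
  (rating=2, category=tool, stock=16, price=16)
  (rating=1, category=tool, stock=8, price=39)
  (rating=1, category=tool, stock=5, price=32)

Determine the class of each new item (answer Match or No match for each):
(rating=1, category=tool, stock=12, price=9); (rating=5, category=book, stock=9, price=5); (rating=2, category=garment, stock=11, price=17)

All 'Match' examples share one property — rating ≥ 4 — and every 'No match' example lacks it.
No match: (rating=1, category=tool, stock=12, price=9), since rating = 1.
Match: (rating=5, category=book, stock=9, price=5), since rating = 5.
No match: (rating=2, category=garment, stock=11, price=17), since rating = 2.

No match, Match, No match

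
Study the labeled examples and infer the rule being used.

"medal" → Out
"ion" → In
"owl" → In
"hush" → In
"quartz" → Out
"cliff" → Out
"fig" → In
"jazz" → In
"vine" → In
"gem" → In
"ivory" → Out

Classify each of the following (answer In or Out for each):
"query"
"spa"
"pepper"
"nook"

Out, In, Out, In

The simplest hypothesis consistent with all the labels is: length ≤ 4.
"query": Out (length 5).
"spa": In (length 3).
"pepper": Out (length 6).
"nook": In (length 4).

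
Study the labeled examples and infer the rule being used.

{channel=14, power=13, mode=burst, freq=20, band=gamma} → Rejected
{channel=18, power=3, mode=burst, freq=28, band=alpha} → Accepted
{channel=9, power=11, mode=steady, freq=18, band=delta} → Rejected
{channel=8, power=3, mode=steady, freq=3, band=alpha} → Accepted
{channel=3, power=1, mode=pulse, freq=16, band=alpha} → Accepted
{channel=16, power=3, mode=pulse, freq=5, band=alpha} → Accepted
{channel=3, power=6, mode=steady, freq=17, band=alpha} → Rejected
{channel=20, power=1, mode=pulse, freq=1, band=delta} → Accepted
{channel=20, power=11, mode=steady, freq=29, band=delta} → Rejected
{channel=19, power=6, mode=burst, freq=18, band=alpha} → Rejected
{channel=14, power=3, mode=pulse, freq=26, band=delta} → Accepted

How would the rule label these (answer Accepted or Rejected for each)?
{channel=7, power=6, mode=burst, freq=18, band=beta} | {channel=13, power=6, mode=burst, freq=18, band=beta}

Rejected, Rejected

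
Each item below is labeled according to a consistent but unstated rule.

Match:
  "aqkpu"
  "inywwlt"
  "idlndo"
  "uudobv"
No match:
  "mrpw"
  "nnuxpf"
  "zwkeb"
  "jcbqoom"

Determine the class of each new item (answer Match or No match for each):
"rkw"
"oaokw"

No match, Match

Rule: starts with a vowel. This holds for each 'Match' example and fails for each 'No match' one.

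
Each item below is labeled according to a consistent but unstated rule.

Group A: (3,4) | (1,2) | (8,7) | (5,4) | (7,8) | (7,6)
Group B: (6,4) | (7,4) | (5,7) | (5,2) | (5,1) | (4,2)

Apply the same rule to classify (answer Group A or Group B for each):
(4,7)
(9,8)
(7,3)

The rule appears to be: |first − second| ≤ 1.

Group B, Group A, Group B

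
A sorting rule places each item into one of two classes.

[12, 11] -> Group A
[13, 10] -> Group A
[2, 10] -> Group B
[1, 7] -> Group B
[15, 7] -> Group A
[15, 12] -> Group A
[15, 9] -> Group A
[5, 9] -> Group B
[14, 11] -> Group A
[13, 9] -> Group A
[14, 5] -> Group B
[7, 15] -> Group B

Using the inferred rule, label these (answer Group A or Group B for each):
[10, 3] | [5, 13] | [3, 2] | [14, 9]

Group B, Group B, Group B, Group A

The rule appears to be: first > second AND sum ≥ 22.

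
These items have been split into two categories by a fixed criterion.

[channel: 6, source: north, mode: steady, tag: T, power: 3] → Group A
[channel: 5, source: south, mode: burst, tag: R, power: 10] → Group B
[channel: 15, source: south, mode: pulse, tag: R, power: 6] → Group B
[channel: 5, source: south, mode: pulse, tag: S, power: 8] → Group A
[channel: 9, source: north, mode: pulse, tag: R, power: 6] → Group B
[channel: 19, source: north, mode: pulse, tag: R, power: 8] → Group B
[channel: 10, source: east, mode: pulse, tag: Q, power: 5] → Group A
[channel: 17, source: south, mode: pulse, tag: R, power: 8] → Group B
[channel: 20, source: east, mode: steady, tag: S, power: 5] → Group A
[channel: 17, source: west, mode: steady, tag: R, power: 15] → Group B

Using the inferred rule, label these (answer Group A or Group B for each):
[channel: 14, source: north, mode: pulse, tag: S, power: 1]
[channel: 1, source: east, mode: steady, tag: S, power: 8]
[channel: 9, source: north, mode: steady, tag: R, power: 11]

Group A, Group A, Group B

'Group A' ⟺ tag is not R.
[channel: 14, source: north, mode: pulse, tag: S, power: 1] — tag is S, hence Group A.
[channel: 1, source: east, mode: steady, tag: S, power: 8] — tag is S, hence Group A.
[channel: 9, source: north, mode: steady, tag: R, power: 11] — tag is R, hence Group B.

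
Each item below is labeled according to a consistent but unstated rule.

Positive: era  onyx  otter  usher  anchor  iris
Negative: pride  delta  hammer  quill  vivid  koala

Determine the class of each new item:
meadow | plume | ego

Negative, Negative, Positive

Checking candidate rules against both groups, what survives is: starts with a vowel.
meadow: Negative (starts with 'm').
plume: Negative (starts with 'p').
ego: Positive (starts with 'e').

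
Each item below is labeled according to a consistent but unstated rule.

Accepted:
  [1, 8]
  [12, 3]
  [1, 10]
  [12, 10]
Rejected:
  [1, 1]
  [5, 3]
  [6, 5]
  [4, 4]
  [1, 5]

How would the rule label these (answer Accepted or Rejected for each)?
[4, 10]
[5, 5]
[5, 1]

'Accepted' ⟺ max ≥ 8.
[4, 10] — max 10, hence Accepted. [5, 5] — max 5, hence Rejected. [5, 1] — max 5, hence Rejected.

Accepted, Rejected, Rejected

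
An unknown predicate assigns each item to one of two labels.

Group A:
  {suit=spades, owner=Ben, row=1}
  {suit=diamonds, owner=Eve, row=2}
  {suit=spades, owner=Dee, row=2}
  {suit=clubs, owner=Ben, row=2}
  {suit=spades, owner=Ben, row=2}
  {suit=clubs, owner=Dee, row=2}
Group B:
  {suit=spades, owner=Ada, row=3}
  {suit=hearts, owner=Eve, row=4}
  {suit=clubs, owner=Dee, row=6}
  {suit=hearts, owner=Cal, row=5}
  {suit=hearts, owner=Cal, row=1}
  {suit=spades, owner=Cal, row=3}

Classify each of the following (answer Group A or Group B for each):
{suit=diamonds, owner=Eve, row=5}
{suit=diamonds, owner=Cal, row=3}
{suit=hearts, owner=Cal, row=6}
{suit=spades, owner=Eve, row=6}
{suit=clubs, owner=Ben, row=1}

'Group A' ⟺ owner is Ben OR row = 2.
{suit=diamonds, owner=Eve, row=5} → owner is Eve, row = 5 → Group B. {suit=diamonds, owner=Cal, row=3} → owner is Cal, row = 3 → Group B. {suit=hearts, owner=Cal, row=6} → owner is Cal, row = 6 → Group B. {suit=spades, owner=Eve, row=6} → owner is Eve, row = 6 → Group B. {suit=clubs, owner=Ben, row=1} → owner is Ben, row = 1 → Group A.

Group B, Group B, Group B, Group B, Group A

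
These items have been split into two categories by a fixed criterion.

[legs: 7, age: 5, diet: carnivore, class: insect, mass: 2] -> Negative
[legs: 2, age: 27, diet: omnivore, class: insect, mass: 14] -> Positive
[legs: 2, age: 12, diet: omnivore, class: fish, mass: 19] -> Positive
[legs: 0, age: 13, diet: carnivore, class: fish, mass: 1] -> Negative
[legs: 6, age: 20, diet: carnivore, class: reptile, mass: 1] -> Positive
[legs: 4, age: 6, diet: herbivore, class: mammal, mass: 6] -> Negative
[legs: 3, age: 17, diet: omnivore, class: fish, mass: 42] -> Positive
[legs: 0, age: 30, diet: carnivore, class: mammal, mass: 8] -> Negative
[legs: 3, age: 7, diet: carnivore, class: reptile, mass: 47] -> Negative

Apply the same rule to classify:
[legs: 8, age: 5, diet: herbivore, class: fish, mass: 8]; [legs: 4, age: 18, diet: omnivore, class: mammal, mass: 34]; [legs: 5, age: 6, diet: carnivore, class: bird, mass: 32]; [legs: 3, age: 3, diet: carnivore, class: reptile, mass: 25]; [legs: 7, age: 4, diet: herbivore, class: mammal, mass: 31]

Negative, Positive, Negative, Negative, Negative

'Positive' ⟺ age ≥ 12 AND legs ≥ 2.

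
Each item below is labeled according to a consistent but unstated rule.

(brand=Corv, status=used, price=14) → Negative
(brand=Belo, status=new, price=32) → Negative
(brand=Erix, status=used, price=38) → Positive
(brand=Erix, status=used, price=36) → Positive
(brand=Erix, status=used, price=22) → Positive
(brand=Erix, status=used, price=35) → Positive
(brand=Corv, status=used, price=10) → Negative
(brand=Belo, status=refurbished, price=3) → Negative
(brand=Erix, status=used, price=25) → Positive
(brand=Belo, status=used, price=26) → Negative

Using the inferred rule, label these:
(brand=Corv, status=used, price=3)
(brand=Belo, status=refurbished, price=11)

Negative, Negative

Comparing the two groups points to one rule — brand is Erix.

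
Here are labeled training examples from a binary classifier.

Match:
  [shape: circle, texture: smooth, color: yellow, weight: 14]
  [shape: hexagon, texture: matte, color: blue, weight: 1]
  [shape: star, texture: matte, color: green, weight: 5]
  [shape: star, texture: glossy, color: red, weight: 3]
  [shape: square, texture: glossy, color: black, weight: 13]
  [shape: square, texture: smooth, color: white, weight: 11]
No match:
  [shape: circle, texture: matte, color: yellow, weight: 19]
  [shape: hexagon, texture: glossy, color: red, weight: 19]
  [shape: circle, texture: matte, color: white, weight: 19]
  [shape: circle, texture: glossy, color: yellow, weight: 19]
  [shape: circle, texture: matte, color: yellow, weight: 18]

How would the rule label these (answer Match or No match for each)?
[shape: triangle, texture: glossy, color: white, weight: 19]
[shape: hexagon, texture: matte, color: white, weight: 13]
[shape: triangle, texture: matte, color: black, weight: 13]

The classifier is using: weight ≤ 14.
[shape: triangle, texture: glossy, color: white, weight: 19]: weight = 19 — does not fit, so No match.
[shape: hexagon, texture: matte, color: white, weight: 13]: weight = 13 — satisfies this, so Match.
[shape: triangle, texture: matte, color: black, weight: 13]: weight = 13 — satisfies this, so Match.

No match, Match, Match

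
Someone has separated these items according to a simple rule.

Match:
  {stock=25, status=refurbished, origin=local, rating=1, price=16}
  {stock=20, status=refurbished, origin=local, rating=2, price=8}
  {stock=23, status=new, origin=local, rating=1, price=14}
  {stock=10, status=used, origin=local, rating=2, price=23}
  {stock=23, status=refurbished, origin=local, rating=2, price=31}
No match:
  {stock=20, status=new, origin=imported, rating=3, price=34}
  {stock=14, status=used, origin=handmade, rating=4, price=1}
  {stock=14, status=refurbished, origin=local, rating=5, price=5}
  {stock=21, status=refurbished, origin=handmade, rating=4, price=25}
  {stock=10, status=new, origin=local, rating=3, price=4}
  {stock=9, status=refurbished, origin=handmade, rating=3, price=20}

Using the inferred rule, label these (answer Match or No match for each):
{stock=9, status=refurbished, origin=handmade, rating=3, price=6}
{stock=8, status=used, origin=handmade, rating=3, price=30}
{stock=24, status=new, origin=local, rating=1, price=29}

No match, No match, Match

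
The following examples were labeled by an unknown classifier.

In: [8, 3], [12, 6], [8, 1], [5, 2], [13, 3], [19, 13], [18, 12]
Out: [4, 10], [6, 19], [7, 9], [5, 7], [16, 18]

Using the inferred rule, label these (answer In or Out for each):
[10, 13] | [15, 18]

The classifier is using: first > second.
[10, 13]: 10 < 13 — doesn't match, so Out.
[15, 18]: 15 < 18 — doesn't match, so Out.

Out, Out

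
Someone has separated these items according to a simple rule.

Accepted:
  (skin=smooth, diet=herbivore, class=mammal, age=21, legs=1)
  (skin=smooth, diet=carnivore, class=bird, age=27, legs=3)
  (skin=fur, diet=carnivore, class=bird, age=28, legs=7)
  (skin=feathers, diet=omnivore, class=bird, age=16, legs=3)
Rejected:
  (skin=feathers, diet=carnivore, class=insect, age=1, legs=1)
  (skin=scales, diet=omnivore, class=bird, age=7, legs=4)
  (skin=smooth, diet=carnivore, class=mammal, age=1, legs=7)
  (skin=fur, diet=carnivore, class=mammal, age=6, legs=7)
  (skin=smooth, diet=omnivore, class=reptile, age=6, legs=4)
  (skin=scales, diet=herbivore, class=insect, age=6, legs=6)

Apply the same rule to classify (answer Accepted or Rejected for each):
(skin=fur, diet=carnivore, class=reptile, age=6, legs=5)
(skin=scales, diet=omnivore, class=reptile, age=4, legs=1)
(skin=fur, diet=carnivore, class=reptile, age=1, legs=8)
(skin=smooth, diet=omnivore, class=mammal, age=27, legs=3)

Rejected, Rejected, Rejected, Accepted

The common property of the 'Accepted' items is: age ≥ 16. No 'Rejected' item has it.
Rejected: (skin=fur, diet=carnivore, class=reptile, age=6, legs=5), since age = 6. Rejected: (skin=scales, diet=omnivore, class=reptile, age=4, legs=1), since age = 4. Rejected: (skin=fur, diet=carnivore, class=reptile, age=1, legs=8), since age = 1. Accepted: (skin=smooth, diet=omnivore, class=mammal, age=27, legs=3), since age = 27.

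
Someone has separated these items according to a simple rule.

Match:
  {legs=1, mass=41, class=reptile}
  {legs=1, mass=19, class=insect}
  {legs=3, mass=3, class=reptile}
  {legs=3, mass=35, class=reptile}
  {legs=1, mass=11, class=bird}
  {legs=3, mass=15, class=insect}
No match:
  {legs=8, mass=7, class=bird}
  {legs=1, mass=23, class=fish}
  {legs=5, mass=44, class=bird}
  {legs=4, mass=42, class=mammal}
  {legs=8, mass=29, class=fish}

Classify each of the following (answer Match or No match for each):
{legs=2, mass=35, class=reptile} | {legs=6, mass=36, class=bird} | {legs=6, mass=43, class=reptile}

Match, No match, No match

The pattern is that an item is 'Match' exactly when: mass ≠ 23 AND legs ≤ 3.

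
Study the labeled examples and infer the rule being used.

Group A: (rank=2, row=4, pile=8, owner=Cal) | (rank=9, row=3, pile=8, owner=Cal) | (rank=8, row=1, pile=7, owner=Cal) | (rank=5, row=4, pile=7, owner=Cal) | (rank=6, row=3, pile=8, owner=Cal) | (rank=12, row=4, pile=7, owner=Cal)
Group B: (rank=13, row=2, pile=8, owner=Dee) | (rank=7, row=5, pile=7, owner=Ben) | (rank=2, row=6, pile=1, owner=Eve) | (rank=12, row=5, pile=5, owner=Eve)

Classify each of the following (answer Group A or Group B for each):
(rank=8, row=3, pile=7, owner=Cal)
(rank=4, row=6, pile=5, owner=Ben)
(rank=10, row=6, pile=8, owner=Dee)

Checking candidate rules against both groups, what survives is: owner is Cal.
Group A: (rank=8, row=3, pile=7, owner=Cal), since owner is Cal. Group B: (rank=4, row=6, pile=5, owner=Ben), since owner is Ben. Group B: (rank=10, row=6, pile=8, owner=Dee), since owner is Dee.

Group A, Group B, Group B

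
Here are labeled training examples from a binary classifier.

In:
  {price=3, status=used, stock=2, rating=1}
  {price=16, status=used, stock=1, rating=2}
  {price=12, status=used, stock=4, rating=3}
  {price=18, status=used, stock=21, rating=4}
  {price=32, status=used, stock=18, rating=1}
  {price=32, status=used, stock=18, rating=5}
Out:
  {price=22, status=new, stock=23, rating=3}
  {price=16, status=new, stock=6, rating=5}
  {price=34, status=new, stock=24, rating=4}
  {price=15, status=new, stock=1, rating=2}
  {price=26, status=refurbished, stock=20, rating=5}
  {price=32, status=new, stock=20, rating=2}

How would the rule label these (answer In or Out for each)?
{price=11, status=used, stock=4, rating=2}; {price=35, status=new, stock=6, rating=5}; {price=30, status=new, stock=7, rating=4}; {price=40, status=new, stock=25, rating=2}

In, Out, Out, Out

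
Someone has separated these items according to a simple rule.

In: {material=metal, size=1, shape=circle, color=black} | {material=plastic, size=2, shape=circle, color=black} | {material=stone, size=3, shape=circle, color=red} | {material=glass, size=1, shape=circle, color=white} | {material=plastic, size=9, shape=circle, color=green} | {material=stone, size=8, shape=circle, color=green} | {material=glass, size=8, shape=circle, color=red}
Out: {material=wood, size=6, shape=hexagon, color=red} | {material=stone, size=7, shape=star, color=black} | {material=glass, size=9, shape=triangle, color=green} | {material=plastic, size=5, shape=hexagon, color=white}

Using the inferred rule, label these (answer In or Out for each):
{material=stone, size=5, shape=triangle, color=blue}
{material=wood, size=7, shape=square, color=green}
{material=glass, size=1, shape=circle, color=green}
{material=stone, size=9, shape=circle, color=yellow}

Out, Out, In, In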